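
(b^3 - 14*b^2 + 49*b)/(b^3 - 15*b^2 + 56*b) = (b - 7)/(b - 8)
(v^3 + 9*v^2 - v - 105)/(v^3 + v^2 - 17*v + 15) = (v + 7)/(v - 1)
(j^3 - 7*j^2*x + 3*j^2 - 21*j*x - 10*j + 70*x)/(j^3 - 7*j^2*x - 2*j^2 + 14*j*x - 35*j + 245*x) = (j - 2)/(j - 7)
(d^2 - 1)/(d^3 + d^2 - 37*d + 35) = (d + 1)/(d^2 + 2*d - 35)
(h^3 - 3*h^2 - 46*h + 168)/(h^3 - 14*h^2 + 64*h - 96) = (h + 7)/(h - 4)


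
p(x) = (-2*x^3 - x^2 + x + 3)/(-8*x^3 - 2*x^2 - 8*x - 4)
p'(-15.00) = 0.00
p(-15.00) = 0.24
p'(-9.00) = 0.00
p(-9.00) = 0.24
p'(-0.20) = 3.40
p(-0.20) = -1.15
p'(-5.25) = -0.01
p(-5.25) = 0.23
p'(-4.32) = -0.01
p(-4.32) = 0.22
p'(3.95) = 0.01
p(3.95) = 0.24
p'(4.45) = 0.01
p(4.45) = 0.24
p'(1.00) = 0.39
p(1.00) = -0.05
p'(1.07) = 0.36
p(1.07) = -0.02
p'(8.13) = 0.00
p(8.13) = 0.25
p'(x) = (-6*x^2 - 2*x + 1)/(-8*x^3 - 2*x^2 - 8*x - 4) + (24*x^2 + 4*x + 8)*(-2*x^3 - x^2 + x + 3)/(-8*x^3 - 2*x^2 - 8*x - 4)^2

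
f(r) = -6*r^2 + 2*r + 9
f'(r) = 2 - 12*r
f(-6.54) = -260.71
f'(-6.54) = 80.48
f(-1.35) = -4.64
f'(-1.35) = 18.20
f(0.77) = 6.98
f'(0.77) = -7.24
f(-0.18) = 8.45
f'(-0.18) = 4.16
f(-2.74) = -41.53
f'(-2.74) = 34.88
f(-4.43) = -117.61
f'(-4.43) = 55.16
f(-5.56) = -187.60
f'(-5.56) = 68.72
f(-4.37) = -114.32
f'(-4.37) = 54.44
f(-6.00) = -219.00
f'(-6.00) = 74.00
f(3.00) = -39.00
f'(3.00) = -34.00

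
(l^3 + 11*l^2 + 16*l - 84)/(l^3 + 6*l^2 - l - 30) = (l^2 + 13*l + 42)/(l^2 + 8*l + 15)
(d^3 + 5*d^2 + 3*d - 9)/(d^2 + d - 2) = (d^2 + 6*d + 9)/(d + 2)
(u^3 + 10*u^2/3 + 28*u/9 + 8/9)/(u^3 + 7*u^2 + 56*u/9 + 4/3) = (3*u^2 + 8*u + 4)/(3*u^2 + 19*u + 6)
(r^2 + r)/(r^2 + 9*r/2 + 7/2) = 2*r/(2*r + 7)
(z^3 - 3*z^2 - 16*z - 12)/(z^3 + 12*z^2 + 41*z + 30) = (z^2 - 4*z - 12)/(z^2 + 11*z + 30)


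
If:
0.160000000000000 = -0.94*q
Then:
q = -0.17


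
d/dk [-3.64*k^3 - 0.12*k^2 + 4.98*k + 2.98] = -10.92*k^2 - 0.24*k + 4.98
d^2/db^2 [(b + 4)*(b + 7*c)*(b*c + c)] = 2*c*(3*b + 7*c + 5)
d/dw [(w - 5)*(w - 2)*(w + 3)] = 3*w^2 - 8*w - 11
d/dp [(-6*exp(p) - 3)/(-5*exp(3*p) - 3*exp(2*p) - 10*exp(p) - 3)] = 3*(-(2*exp(p) + 1)*(15*exp(2*p) + 6*exp(p) + 10) + 10*exp(3*p) + 6*exp(2*p) + 20*exp(p) + 6)*exp(p)/(5*exp(3*p) + 3*exp(2*p) + 10*exp(p) + 3)^2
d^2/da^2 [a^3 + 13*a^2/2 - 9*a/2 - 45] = 6*a + 13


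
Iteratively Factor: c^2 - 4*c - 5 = (c - 5)*(c + 1)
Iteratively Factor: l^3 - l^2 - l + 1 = (l - 1)*(l^2 - 1) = (l - 1)*(l + 1)*(l - 1)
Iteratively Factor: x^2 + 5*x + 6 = (x + 2)*(x + 3)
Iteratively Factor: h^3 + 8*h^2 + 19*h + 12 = (h + 4)*(h^2 + 4*h + 3) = (h + 1)*(h + 4)*(h + 3)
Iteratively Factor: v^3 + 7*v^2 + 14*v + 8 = (v + 1)*(v^2 + 6*v + 8) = (v + 1)*(v + 2)*(v + 4)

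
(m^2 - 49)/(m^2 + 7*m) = (m - 7)/m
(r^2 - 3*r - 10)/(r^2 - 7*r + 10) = (r + 2)/(r - 2)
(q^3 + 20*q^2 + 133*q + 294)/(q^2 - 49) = (q^2 + 13*q + 42)/(q - 7)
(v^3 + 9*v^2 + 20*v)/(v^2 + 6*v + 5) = v*(v + 4)/(v + 1)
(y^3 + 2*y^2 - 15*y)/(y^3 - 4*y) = (y^2 + 2*y - 15)/(y^2 - 4)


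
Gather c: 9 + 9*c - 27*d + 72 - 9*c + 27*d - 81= 0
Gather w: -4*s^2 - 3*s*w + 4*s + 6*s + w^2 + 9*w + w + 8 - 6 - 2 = -4*s^2 + 10*s + w^2 + w*(10 - 3*s)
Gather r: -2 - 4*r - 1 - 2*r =-6*r - 3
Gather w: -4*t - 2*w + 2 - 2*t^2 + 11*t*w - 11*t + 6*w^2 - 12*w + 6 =-2*t^2 - 15*t + 6*w^2 + w*(11*t - 14) + 8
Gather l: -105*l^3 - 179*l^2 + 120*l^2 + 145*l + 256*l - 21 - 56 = -105*l^3 - 59*l^2 + 401*l - 77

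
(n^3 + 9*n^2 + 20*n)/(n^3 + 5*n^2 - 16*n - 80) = n/(n - 4)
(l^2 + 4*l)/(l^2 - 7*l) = (l + 4)/(l - 7)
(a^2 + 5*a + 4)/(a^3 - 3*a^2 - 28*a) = (a + 1)/(a*(a - 7))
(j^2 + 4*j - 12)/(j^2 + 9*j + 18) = (j - 2)/(j + 3)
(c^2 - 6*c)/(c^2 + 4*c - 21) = c*(c - 6)/(c^2 + 4*c - 21)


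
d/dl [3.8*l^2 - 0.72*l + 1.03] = 7.6*l - 0.72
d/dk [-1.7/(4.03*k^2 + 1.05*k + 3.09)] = (13.702*k + 1.785)/(4.03*k^2 + 1.05*k + 3.09)^2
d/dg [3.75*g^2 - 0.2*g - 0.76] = 7.5*g - 0.2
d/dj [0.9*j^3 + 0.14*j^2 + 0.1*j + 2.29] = 2.7*j^2 + 0.28*j + 0.1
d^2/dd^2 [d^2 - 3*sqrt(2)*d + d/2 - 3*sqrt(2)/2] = 2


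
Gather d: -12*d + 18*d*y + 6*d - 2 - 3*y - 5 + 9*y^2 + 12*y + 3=d*(18*y - 6) + 9*y^2 + 9*y - 4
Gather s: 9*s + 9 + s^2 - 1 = s^2 + 9*s + 8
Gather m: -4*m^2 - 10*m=-4*m^2 - 10*m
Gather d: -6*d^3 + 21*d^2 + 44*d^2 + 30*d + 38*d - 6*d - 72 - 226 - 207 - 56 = -6*d^3 + 65*d^2 + 62*d - 561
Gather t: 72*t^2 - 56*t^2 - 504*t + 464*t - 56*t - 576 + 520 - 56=16*t^2 - 96*t - 112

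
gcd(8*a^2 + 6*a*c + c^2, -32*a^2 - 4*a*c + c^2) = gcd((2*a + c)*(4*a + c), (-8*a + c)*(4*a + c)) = 4*a + c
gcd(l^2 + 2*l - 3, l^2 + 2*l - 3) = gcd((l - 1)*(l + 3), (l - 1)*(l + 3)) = l^2 + 2*l - 3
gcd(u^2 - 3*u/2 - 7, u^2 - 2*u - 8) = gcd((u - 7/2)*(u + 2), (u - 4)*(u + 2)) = u + 2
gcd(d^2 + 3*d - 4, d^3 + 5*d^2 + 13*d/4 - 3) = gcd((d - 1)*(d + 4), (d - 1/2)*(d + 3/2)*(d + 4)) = d + 4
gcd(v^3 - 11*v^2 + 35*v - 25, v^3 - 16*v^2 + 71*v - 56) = v - 1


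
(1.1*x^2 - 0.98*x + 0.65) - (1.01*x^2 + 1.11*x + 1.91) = 0.0900000000000001*x^2 - 2.09*x - 1.26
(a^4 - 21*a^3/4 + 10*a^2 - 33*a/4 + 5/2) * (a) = a^5 - 21*a^4/4 + 10*a^3 - 33*a^2/4 + 5*a/2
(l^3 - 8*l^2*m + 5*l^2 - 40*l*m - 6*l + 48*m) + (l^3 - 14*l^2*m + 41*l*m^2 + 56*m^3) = 2*l^3 - 22*l^2*m + 5*l^2 + 41*l*m^2 - 40*l*m - 6*l + 56*m^3 + 48*m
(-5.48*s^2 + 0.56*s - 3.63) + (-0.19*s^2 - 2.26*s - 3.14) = -5.67*s^2 - 1.7*s - 6.77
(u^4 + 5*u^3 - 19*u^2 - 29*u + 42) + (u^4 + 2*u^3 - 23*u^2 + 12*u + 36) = 2*u^4 + 7*u^3 - 42*u^2 - 17*u + 78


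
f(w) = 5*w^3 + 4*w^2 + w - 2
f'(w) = 15*w^2 + 8*w + 1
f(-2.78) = -81.29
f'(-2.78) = 94.69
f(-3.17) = -124.25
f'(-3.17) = 126.37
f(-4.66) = -425.77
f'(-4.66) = 289.45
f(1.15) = 12.04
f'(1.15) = 30.04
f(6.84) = 1792.05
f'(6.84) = 757.50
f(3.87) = 351.58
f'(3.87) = 256.61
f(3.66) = 300.38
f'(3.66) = 231.21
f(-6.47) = -1195.23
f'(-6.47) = 577.15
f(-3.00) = -104.00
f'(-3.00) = 112.00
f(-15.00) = -15992.00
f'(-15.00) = 3256.00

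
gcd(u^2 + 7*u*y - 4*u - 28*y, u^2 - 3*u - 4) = u - 4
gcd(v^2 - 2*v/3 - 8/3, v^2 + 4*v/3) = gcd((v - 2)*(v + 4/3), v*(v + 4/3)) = v + 4/3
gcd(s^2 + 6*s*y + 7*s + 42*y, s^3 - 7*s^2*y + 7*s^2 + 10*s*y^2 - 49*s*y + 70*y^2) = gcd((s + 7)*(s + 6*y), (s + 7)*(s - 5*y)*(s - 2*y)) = s + 7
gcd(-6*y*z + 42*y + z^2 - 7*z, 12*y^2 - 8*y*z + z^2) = 6*y - z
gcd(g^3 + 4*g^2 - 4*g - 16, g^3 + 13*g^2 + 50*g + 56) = g^2 + 6*g + 8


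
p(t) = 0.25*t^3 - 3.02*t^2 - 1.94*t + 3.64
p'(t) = 0.75*t^2 - 6.04*t - 1.94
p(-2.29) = -10.76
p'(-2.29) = 15.82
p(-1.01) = 2.26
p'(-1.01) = 4.93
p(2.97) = -22.21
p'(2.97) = -13.26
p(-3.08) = -26.34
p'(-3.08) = 23.78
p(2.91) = -21.42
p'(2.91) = -13.17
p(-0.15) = 3.86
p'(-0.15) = -1.02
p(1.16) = -2.28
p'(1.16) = -7.94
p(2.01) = -10.43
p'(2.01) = -11.05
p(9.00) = -76.19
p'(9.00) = 4.45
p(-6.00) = -147.44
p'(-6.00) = 61.30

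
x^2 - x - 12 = (x - 4)*(x + 3)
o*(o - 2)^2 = o^3 - 4*o^2 + 4*o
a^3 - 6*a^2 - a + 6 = (a - 6)*(a - 1)*(a + 1)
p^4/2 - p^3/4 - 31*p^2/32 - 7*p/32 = p*(p/2 + 1/2)*(p - 7/4)*(p + 1/4)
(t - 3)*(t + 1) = t^2 - 2*t - 3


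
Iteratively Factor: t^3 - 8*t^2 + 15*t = (t - 5)*(t^2 - 3*t) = t*(t - 5)*(t - 3)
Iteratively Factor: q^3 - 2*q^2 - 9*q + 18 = (q + 3)*(q^2 - 5*q + 6) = (q - 2)*(q + 3)*(q - 3)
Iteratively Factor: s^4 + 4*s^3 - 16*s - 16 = (s - 2)*(s^3 + 6*s^2 + 12*s + 8) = (s - 2)*(s + 2)*(s^2 + 4*s + 4) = (s - 2)*(s + 2)^2*(s + 2)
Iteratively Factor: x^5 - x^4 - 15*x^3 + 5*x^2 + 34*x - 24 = (x - 1)*(x^4 - 15*x^2 - 10*x + 24) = (x - 1)*(x + 2)*(x^3 - 2*x^2 - 11*x + 12) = (x - 1)^2*(x + 2)*(x^2 - x - 12) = (x - 1)^2*(x + 2)*(x + 3)*(x - 4)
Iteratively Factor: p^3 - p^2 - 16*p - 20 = (p - 5)*(p^2 + 4*p + 4) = (p - 5)*(p + 2)*(p + 2)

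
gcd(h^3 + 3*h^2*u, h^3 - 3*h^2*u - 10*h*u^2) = h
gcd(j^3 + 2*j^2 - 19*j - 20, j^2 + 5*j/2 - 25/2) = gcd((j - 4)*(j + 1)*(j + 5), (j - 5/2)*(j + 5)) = j + 5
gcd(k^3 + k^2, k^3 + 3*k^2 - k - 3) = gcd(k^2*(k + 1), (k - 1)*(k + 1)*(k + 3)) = k + 1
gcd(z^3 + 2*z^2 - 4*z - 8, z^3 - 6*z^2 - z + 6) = 1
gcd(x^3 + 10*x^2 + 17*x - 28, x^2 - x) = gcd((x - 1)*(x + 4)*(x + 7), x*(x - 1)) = x - 1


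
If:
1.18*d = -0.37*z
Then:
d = -0.313559322033898*z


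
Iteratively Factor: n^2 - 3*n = (n - 3)*(n)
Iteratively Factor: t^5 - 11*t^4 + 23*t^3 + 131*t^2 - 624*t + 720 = (t - 3)*(t^4 - 8*t^3 - t^2 + 128*t - 240) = (t - 3)^2*(t^3 - 5*t^2 - 16*t + 80) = (t - 5)*(t - 3)^2*(t^2 - 16) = (t - 5)*(t - 4)*(t - 3)^2*(t + 4)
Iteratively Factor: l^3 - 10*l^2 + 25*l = (l - 5)*(l^2 - 5*l) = l*(l - 5)*(l - 5)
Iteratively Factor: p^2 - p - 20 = (p + 4)*(p - 5)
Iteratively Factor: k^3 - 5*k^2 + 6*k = (k - 3)*(k^2 - 2*k) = k*(k - 3)*(k - 2)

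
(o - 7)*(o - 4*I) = o^2 - 7*o - 4*I*o + 28*I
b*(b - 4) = b^2 - 4*b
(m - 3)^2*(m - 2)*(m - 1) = m^4 - 9*m^3 + 29*m^2 - 39*m + 18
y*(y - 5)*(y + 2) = y^3 - 3*y^2 - 10*y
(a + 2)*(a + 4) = a^2 + 6*a + 8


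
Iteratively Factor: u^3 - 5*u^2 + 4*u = (u)*(u^2 - 5*u + 4) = u*(u - 4)*(u - 1)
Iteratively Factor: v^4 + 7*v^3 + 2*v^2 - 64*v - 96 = (v + 4)*(v^3 + 3*v^2 - 10*v - 24) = (v + 4)^2*(v^2 - v - 6) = (v - 3)*(v + 4)^2*(v + 2)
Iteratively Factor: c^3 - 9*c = (c)*(c^2 - 9) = c*(c - 3)*(c + 3)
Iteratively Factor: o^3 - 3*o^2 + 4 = (o - 2)*(o^2 - o - 2) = (o - 2)^2*(o + 1)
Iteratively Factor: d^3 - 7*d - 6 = (d + 2)*(d^2 - 2*d - 3) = (d + 1)*(d + 2)*(d - 3)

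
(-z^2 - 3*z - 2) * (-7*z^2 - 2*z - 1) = 7*z^4 + 23*z^3 + 21*z^2 + 7*z + 2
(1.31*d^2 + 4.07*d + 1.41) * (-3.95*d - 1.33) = -5.1745*d^3 - 17.8188*d^2 - 10.9826*d - 1.8753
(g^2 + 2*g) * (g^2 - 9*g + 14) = g^4 - 7*g^3 - 4*g^2 + 28*g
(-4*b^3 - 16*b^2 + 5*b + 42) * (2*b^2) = -8*b^5 - 32*b^4 + 10*b^3 + 84*b^2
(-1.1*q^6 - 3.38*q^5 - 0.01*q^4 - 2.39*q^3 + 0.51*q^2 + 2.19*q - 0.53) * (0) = 0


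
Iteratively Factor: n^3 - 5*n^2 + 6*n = (n - 3)*(n^2 - 2*n) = (n - 3)*(n - 2)*(n)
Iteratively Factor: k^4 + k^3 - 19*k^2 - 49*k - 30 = (k - 5)*(k^3 + 6*k^2 + 11*k + 6) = (k - 5)*(k + 1)*(k^2 + 5*k + 6) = (k - 5)*(k + 1)*(k + 2)*(k + 3)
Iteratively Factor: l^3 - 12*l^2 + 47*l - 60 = (l - 4)*(l^2 - 8*l + 15) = (l - 5)*(l - 4)*(l - 3)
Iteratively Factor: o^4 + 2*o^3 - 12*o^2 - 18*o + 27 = (o - 1)*(o^3 + 3*o^2 - 9*o - 27) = (o - 1)*(o + 3)*(o^2 - 9) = (o - 3)*(o - 1)*(o + 3)*(o + 3)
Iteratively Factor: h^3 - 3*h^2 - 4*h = (h - 4)*(h^2 + h) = h*(h - 4)*(h + 1)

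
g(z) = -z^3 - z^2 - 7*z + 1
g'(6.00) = -127.00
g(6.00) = -293.00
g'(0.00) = -7.00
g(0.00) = 1.00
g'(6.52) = -147.57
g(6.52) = -364.32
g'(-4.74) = -64.92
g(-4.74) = 118.21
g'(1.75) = -19.69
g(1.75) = -19.67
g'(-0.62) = -6.91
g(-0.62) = 5.19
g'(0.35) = -8.07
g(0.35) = -1.62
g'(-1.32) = -9.59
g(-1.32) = 10.80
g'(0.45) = -8.51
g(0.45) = -2.44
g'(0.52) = -8.85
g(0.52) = -3.05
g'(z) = -3*z^2 - 2*z - 7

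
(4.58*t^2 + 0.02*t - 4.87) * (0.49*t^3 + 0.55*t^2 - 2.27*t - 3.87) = 2.2442*t^5 + 2.5288*t^4 - 12.7719*t^3 - 20.4485*t^2 + 10.9775*t + 18.8469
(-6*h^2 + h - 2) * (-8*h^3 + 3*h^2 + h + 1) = 48*h^5 - 26*h^4 + 13*h^3 - 11*h^2 - h - 2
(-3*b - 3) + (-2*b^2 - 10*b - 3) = -2*b^2 - 13*b - 6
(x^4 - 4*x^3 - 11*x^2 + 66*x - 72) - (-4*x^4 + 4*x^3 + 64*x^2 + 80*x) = 5*x^4 - 8*x^3 - 75*x^2 - 14*x - 72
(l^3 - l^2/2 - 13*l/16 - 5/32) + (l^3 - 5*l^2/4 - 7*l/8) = 2*l^3 - 7*l^2/4 - 27*l/16 - 5/32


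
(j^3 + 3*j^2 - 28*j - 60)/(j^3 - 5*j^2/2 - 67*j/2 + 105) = 2*(j + 2)/(2*j - 7)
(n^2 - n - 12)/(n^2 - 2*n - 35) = (-n^2 + n + 12)/(-n^2 + 2*n + 35)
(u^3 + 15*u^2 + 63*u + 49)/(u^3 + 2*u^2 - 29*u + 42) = (u^2 + 8*u + 7)/(u^2 - 5*u + 6)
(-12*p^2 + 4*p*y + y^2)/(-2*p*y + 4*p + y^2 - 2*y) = (6*p + y)/(y - 2)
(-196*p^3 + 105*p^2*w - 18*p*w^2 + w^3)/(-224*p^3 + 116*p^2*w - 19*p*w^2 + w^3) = (7*p - w)/(8*p - w)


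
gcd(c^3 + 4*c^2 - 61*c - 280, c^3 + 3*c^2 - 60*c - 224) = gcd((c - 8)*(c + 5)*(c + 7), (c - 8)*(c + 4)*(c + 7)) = c^2 - c - 56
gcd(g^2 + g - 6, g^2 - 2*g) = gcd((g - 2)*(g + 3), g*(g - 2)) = g - 2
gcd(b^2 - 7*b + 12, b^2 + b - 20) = b - 4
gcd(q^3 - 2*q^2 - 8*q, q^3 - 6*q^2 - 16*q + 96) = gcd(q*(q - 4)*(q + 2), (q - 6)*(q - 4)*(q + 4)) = q - 4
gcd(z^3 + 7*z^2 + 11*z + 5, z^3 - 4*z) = 1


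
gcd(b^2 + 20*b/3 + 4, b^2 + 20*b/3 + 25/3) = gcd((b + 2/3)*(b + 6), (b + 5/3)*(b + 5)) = 1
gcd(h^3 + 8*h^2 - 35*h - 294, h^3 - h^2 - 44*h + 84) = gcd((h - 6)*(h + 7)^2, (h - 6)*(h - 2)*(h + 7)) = h^2 + h - 42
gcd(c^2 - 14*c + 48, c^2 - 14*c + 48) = c^2 - 14*c + 48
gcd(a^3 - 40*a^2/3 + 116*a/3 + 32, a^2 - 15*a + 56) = a - 8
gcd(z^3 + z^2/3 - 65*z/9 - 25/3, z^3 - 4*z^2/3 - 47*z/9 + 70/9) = 1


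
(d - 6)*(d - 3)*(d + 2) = d^3 - 7*d^2 + 36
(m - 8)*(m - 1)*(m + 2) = m^3 - 7*m^2 - 10*m + 16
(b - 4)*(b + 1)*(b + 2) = b^3 - b^2 - 10*b - 8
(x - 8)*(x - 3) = x^2 - 11*x + 24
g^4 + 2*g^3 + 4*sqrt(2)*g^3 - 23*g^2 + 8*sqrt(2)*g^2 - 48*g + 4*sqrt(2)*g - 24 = (g + 1)^2*(g - 2*sqrt(2))*(g + 6*sqrt(2))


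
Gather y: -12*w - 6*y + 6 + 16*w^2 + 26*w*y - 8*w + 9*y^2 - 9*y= 16*w^2 - 20*w + 9*y^2 + y*(26*w - 15) + 6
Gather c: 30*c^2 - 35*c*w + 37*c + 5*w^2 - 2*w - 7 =30*c^2 + c*(37 - 35*w) + 5*w^2 - 2*w - 7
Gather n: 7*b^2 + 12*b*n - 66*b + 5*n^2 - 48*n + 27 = 7*b^2 - 66*b + 5*n^2 + n*(12*b - 48) + 27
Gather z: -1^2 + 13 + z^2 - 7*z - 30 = z^2 - 7*z - 18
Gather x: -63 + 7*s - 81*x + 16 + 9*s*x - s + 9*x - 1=6*s + x*(9*s - 72) - 48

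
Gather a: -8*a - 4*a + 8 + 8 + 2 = 18 - 12*a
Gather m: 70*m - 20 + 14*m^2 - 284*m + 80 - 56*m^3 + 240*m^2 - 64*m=-56*m^3 + 254*m^2 - 278*m + 60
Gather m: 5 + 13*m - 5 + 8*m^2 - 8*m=8*m^2 + 5*m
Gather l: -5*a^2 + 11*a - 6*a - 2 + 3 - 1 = -5*a^2 + 5*a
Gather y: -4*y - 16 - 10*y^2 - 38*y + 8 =-10*y^2 - 42*y - 8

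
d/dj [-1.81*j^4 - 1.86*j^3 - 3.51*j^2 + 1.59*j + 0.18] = -7.24*j^3 - 5.58*j^2 - 7.02*j + 1.59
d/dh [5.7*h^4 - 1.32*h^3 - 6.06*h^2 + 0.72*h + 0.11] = 22.8*h^3 - 3.96*h^2 - 12.12*h + 0.72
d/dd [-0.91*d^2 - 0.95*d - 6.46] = -1.82*d - 0.95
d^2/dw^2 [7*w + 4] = 0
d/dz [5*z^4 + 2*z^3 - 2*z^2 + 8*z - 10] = 20*z^3 + 6*z^2 - 4*z + 8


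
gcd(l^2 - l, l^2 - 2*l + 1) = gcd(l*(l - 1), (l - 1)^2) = l - 1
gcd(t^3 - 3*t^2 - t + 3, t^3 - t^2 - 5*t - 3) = t^2 - 2*t - 3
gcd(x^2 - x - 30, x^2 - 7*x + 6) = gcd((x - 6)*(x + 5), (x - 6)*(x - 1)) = x - 6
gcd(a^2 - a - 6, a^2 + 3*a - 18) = a - 3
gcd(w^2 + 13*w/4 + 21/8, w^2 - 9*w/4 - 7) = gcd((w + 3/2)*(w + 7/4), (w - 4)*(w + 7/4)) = w + 7/4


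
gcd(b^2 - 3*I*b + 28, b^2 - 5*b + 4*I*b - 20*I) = b + 4*I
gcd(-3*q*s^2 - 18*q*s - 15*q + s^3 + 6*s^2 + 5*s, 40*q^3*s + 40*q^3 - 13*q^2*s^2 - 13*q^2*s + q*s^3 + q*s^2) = s + 1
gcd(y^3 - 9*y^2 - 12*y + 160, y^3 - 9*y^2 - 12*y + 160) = y^3 - 9*y^2 - 12*y + 160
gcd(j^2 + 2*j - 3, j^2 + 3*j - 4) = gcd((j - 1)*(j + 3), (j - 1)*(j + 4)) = j - 1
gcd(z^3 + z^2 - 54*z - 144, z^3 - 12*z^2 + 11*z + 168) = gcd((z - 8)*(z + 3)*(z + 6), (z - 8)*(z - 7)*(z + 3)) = z^2 - 5*z - 24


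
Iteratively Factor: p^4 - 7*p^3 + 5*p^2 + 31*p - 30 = (p - 5)*(p^3 - 2*p^2 - 5*p + 6) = (p - 5)*(p + 2)*(p^2 - 4*p + 3) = (p - 5)*(p - 1)*(p + 2)*(p - 3)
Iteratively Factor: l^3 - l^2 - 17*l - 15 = (l - 5)*(l^2 + 4*l + 3) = (l - 5)*(l + 3)*(l + 1)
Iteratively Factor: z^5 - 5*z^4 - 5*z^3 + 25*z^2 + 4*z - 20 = (z + 1)*(z^4 - 6*z^3 + z^2 + 24*z - 20) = (z - 2)*(z + 1)*(z^3 - 4*z^2 - 7*z + 10) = (z - 2)*(z - 1)*(z + 1)*(z^2 - 3*z - 10) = (z - 2)*(z - 1)*(z + 1)*(z + 2)*(z - 5)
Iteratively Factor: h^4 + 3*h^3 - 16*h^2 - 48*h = (h - 4)*(h^3 + 7*h^2 + 12*h) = h*(h - 4)*(h^2 + 7*h + 12) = h*(h - 4)*(h + 3)*(h + 4)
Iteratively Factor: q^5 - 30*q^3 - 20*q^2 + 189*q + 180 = (q + 1)*(q^4 - q^3 - 29*q^2 + 9*q + 180) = (q + 1)*(q + 3)*(q^3 - 4*q^2 - 17*q + 60) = (q - 5)*(q + 1)*(q + 3)*(q^2 + q - 12) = (q - 5)*(q + 1)*(q + 3)*(q + 4)*(q - 3)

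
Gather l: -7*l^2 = -7*l^2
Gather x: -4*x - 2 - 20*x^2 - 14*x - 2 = -20*x^2 - 18*x - 4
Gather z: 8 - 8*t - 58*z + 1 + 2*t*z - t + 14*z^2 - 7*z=-9*t + 14*z^2 + z*(2*t - 65) + 9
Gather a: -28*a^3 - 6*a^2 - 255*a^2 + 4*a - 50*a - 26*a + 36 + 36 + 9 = -28*a^3 - 261*a^2 - 72*a + 81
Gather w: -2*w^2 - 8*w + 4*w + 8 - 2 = -2*w^2 - 4*w + 6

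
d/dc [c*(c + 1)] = 2*c + 1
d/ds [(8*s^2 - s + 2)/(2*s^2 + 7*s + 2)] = 2*(29*s^2 + 12*s - 8)/(4*s^4 + 28*s^3 + 57*s^2 + 28*s + 4)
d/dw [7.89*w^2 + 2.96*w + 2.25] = 15.78*w + 2.96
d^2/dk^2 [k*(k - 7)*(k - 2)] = 6*k - 18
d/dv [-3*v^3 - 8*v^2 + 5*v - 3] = -9*v^2 - 16*v + 5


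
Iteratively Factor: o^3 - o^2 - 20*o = (o)*(o^2 - o - 20) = o*(o - 5)*(o + 4)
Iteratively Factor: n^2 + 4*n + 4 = (n + 2)*(n + 2)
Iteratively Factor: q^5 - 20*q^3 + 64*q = (q - 4)*(q^4 + 4*q^3 - 4*q^2 - 16*q) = (q - 4)*(q + 4)*(q^3 - 4*q) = (q - 4)*(q + 2)*(q + 4)*(q^2 - 2*q) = (q - 4)*(q - 2)*(q + 2)*(q + 4)*(q)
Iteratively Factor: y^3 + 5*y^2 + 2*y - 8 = (y + 4)*(y^2 + y - 2) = (y + 2)*(y + 4)*(y - 1)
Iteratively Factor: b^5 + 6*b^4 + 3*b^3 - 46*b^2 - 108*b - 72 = (b + 2)*(b^4 + 4*b^3 - 5*b^2 - 36*b - 36) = (b + 2)*(b + 3)*(b^3 + b^2 - 8*b - 12) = (b + 2)^2*(b + 3)*(b^2 - b - 6) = (b + 2)^3*(b + 3)*(b - 3)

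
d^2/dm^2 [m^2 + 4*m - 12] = 2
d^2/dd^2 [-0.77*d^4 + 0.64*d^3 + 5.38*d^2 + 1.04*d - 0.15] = -9.24*d^2 + 3.84*d + 10.76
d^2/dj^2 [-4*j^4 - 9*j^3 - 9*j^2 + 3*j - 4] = -48*j^2 - 54*j - 18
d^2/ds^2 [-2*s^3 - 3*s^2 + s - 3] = -12*s - 6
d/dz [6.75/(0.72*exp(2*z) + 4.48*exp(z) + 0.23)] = (-9.72*exp(z) - 30.24)*exp(z)/(0.72*exp(2*z) + 4.48*exp(z) + 0.23)^2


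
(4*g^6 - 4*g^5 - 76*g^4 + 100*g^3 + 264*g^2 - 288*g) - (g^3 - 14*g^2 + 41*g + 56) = 4*g^6 - 4*g^5 - 76*g^4 + 99*g^3 + 278*g^2 - 329*g - 56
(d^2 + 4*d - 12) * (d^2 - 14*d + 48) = d^4 - 10*d^3 - 20*d^2 + 360*d - 576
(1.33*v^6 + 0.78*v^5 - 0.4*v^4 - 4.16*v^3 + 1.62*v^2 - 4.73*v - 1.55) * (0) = 0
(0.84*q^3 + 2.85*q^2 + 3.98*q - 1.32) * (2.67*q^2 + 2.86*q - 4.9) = 2.2428*q^5 + 10.0119*q^4 + 14.6616*q^3 - 6.1066*q^2 - 23.2772*q + 6.468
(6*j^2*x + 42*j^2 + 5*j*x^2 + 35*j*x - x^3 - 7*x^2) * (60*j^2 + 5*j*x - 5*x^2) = 360*j^4*x + 2520*j^4 + 330*j^3*x^2 + 2310*j^3*x - 65*j^2*x^3 - 455*j^2*x^2 - 30*j*x^4 - 210*j*x^3 + 5*x^5 + 35*x^4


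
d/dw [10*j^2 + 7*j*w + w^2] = 7*j + 2*w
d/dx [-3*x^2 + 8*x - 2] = 8 - 6*x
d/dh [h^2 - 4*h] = 2*h - 4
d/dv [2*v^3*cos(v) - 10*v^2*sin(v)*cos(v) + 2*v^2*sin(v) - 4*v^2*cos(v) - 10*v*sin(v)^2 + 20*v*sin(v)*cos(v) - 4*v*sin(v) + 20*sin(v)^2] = -2*v^3*sin(v) + 4*v^2*sin(v) + 8*v^2*cos(v) - 10*v^2*cos(2*v) + 4*v*sin(v) - 12*v*cos(v) + 20*sqrt(2)*v*cos(2*v + pi/4) - 4*sin(v) + 30*sin(2*v) + 5*cos(2*v) - 5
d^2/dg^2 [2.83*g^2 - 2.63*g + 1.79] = 5.66000000000000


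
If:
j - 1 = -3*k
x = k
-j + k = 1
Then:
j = -1/2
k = 1/2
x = 1/2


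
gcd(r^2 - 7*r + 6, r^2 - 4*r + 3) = r - 1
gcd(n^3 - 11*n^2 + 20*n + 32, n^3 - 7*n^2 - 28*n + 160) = n^2 - 12*n + 32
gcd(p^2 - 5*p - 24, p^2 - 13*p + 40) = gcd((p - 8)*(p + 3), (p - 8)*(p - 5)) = p - 8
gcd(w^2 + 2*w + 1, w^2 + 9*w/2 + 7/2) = w + 1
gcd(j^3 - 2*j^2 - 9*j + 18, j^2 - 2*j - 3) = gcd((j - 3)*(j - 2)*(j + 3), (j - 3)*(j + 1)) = j - 3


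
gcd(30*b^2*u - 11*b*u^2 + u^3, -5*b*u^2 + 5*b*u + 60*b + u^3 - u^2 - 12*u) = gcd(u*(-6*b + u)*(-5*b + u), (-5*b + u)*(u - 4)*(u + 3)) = -5*b + u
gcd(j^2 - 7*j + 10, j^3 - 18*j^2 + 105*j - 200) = j - 5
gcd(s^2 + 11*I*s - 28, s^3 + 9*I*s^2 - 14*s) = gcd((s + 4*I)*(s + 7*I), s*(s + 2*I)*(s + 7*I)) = s + 7*I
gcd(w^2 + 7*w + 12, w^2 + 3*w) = w + 3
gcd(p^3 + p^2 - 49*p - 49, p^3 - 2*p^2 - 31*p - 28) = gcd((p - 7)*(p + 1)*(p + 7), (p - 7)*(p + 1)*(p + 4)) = p^2 - 6*p - 7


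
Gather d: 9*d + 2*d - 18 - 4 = 11*d - 22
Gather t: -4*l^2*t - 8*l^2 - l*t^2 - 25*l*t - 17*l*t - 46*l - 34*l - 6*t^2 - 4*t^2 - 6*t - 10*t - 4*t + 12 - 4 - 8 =-8*l^2 - 80*l + t^2*(-l - 10) + t*(-4*l^2 - 42*l - 20)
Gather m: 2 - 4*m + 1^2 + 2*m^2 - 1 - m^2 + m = m^2 - 3*m + 2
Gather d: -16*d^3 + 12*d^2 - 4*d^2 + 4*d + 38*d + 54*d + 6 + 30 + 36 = -16*d^3 + 8*d^2 + 96*d + 72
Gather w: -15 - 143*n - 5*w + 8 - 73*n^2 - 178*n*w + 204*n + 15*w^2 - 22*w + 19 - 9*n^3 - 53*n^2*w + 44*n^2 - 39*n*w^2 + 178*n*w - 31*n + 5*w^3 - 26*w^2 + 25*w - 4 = -9*n^3 - 29*n^2 + 30*n + 5*w^3 + w^2*(-39*n - 11) + w*(-53*n^2 - 2) + 8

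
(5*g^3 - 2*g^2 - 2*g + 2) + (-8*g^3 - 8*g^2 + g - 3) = -3*g^3 - 10*g^2 - g - 1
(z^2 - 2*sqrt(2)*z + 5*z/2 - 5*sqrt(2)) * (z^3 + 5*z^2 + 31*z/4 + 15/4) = z^5 - 2*sqrt(2)*z^4 + 15*z^4/2 - 15*sqrt(2)*z^3 + 81*z^3/4 - 81*sqrt(2)*z^2/2 + 185*z^2/8 - 185*sqrt(2)*z/4 + 75*z/8 - 75*sqrt(2)/4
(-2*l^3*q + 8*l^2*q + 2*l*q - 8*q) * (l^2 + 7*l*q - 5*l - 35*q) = -2*l^5*q - 14*l^4*q^2 + 18*l^4*q + 126*l^3*q^2 - 38*l^3*q - 266*l^2*q^2 - 18*l^2*q - 126*l*q^2 + 40*l*q + 280*q^2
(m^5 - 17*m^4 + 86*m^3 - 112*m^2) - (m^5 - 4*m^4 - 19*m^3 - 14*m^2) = -13*m^4 + 105*m^3 - 98*m^2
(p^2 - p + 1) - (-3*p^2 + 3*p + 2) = 4*p^2 - 4*p - 1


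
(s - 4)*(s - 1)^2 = s^3 - 6*s^2 + 9*s - 4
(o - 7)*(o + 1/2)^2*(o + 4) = o^4 - 2*o^3 - 123*o^2/4 - 115*o/4 - 7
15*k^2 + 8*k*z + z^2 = (3*k + z)*(5*k + z)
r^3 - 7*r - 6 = (r - 3)*(r + 1)*(r + 2)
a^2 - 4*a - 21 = (a - 7)*(a + 3)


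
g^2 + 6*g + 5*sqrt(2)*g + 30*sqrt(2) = (g + 6)*(g + 5*sqrt(2))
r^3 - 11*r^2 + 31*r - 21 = (r - 7)*(r - 3)*(r - 1)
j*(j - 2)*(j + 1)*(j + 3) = j^4 + 2*j^3 - 5*j^2 - 6*j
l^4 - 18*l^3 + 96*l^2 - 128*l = l*(l - 8)^2*(l - 2)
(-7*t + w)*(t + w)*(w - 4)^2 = -7*t^2*w^2 + 56*t^2*w - 112*t^2 - 6*t*w^3 + 48*t*w^2 - 96*t*w + w^4 - 8*w^3 + 16*w^2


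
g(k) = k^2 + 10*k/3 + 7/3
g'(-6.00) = -8.67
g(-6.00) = 18.33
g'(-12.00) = -20.67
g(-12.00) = 106.33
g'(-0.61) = 2.11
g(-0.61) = 0.67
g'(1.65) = 6.63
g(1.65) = 10.56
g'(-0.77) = 1.79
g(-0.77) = 0.36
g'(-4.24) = -5.15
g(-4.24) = 6.18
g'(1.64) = 6.61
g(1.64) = 10.49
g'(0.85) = 5.03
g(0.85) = 5.89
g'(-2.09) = -0.85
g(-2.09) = -0.27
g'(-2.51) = -1.69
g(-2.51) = 0.27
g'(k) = 2*k + 10/3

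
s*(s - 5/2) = s^2 - 5*s/2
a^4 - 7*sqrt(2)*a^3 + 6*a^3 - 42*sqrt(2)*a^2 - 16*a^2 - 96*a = a*(a + 6)*(a - 8*sqrt(2))*(a + sqrt(2))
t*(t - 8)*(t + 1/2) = t^3 - 15*t^2/2 - 4*t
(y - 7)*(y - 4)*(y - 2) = y^3 - 13*y^2 + 50*y - 56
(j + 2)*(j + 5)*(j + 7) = j^3 + 14*j^2 + 59*j + 70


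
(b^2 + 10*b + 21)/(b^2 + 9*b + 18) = (b + 7)/(b + 6)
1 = 1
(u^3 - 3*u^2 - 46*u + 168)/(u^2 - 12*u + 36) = (u^2 + 3*u - 28)/(u - 6)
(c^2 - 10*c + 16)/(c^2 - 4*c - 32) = (c - 2)/(c + 4)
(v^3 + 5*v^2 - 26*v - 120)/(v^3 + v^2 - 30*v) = (v + 4)/v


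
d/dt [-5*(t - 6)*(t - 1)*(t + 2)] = -15*t^2 + 50*t + 40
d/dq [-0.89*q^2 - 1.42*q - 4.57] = -1.78*q - 1.42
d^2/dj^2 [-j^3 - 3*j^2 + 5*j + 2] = -6*j - 6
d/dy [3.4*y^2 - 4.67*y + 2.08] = 6.8*y - 4.67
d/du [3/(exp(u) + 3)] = -3*exp(u)/(exp(u) + 3)^2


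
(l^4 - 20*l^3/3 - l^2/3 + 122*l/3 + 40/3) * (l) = l^5 - 20*l^4/3 - l^3/3 + 122*l^2/3 + 40*l/3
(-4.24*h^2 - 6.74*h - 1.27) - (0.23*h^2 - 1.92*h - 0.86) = -4.47*h^2 - 4.82*h - 0.41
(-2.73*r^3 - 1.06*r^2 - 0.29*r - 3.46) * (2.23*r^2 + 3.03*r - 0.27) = -6.0879*r^5 - 10.6357*r^4 - 3.1214*r^3 - 8.3083*r^2 - 10.4055*r + 0.9342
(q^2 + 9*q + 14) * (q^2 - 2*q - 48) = q^4 + 7*q^3 - 52*q^2 - 460*q - 672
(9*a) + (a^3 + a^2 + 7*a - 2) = a^3 + a^2 + 16*a - 2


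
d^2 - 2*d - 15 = (d - 5)*(d + 3)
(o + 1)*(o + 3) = o^2 + 4*o + 3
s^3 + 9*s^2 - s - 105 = (s - 3)*(s + 5)*(s + 7)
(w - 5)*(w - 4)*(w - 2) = w^3 - 11*w^2 + 38*w - 40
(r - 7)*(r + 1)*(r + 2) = r^3 - 4*r^2 - 19*r - 14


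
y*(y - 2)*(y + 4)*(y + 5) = y^4 + 7*y^3 + 2*y^2 - 40*y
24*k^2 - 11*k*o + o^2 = (-8*k + o)*(-3*k + o)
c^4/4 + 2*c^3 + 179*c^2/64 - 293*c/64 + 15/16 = (c/4 + 1)*(c - 3/4)*(c - 1/4)*(c + 5)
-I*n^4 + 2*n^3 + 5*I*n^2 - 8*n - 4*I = (n - 2)*(n + 2)*(n + I)*(-I*n + 1)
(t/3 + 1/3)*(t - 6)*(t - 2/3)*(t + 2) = t^4/3 - 11*t^3/9 - 14*t^2/3 - 4*t/9 + 8/3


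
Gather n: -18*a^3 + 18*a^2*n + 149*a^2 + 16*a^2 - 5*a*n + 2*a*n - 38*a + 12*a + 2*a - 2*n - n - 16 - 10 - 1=-18*a^3 + 165*a^2 - 24*a + n*(18*a^2 - 3*a - 3) - 27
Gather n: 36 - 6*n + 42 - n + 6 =84 - 7*n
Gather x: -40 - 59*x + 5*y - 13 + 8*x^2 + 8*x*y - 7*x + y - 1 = 8*x^2 + x*(8*y - 66) + 6*y - 54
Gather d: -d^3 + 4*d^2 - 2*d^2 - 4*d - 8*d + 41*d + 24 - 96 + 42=-d^3 + 2*d^2 + 29*d - 30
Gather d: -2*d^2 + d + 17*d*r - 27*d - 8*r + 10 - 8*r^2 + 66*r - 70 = -2*d^2 + d*(17*r - 26) - 8*r^2 + 58*r - 60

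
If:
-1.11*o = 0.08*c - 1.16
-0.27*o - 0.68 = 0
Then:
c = 49.44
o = -2.52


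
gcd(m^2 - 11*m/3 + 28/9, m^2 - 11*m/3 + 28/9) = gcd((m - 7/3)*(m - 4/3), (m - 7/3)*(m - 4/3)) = m^2 - 11*m/3 + 28/9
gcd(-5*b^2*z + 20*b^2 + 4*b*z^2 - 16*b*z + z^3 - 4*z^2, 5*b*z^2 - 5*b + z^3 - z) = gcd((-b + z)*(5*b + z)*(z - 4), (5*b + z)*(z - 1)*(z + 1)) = 5*b + z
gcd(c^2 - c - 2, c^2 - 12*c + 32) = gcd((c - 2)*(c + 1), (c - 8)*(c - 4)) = 1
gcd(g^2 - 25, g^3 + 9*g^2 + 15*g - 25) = g + 5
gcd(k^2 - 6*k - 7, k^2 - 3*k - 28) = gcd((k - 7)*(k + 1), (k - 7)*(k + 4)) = k - 7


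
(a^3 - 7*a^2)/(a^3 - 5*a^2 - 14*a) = a/(a + 2)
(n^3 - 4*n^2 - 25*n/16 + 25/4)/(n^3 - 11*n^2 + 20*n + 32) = (n^2 - 25/16)/(n^2 - 7*n - 8)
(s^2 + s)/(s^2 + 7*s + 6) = s/(s + 6)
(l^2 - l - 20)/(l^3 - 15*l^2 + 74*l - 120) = (l + 4)/(l^2 - 10*l + 24)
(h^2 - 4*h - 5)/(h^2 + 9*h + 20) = (h^2 - 4*h - 5)/(h^2 + 9*h + 20)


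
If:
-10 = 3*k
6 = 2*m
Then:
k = -10/3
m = 3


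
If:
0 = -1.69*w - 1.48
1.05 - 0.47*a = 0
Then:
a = 2.23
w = -0.88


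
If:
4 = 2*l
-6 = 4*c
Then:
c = -3/2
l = 2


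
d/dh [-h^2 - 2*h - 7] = -2*h - 2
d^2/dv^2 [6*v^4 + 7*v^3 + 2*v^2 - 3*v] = 72*v^2 + 42*v + 4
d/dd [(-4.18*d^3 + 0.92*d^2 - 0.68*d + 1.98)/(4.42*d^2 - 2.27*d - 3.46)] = (-18.4756*d^4 + 18.9772*d^3 + 44.3056*d^2 - 23.8696*d + 6.8474)/(19.5364*d^4 - 20.0668*d^3 - 25.4335*d^2 + 15.7084*d + 11.9716)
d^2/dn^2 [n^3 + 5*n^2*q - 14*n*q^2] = 6*n + 10*q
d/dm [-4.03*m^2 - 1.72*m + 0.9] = -8.06*m - 1.72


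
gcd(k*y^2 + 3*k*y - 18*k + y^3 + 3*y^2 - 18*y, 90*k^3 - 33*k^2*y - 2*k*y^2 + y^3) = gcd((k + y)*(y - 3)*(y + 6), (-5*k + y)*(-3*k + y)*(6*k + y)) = 1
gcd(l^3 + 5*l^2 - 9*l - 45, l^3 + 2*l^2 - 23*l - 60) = l + 3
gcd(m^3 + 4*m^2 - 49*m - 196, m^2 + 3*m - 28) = m + 7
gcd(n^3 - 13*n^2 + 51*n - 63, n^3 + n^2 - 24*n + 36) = n - 3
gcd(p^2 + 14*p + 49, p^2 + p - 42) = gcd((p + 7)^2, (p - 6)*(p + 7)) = p + 7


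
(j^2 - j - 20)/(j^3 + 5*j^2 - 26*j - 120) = 1/(j + 6)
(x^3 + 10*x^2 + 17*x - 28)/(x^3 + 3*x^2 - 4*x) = (x + 7)/x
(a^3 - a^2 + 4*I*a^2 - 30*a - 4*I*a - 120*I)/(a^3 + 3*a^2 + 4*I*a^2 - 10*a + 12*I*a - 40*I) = (a - 6)/(a - 2)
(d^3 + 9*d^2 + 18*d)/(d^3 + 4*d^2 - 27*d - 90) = d/(d - 5)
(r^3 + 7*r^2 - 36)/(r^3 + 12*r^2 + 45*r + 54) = (r - 2)/(r + 3)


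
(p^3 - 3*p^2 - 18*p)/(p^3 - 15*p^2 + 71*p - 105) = p*(p^2 - 3*p - 18)/(p^3 - 15*p^2 + 71*p - 105)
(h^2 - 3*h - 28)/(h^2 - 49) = (h + 4)/(h + 7)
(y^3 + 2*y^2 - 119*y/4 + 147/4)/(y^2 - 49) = (y^2 - 5*y + 21/4)/(y - 7)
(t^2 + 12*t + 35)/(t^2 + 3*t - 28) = (t + 5)/(t - 4)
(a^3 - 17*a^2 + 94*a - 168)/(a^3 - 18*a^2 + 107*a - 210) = (a - 4)/(a - 5)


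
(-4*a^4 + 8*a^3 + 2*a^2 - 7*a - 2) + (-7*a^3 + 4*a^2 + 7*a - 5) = -4*a^4 + a^3 + 6*a^2 - 7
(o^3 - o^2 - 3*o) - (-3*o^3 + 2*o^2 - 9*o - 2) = 4*o^3 - 3*o^2 + 6*o + 2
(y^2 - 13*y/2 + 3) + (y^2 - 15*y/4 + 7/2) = 2*y^2 - 41*y/4 + 13/2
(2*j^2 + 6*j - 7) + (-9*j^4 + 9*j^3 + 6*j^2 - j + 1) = -9*j^4 + 9*j^3 + 8*j^2 + 5*j - 6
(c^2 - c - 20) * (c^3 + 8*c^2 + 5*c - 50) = c^5 + 7*c^4 - 23*c^3 - 215*c^2 - 50*c + 1000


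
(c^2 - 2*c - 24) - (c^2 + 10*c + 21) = -12*c - 45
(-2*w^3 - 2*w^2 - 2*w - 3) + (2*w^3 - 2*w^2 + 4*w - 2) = -4*w^2 + 2*w - 5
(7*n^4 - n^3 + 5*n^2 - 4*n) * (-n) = -7*n^5 + n^4 - 5*n^3 + 4*n^2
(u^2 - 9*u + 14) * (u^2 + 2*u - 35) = u^4 - 7*u^3 - 39*u^2 + 343*u - 490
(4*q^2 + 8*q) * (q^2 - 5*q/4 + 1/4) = 4*q^4 + 3*q^3 - 9*q^2 + 2*q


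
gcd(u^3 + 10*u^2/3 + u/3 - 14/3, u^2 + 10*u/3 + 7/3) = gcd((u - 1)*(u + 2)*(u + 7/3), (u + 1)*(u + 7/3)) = u + 7/3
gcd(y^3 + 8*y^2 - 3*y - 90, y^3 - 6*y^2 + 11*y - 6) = y - 3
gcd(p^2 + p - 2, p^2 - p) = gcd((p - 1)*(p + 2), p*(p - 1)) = p - 1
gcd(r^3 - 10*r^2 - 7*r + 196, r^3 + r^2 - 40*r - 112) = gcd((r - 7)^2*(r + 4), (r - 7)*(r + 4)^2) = r^2 - 3*r - 28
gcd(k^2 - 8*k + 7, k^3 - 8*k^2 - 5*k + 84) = k - 7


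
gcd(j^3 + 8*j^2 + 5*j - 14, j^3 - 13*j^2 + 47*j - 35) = j - 1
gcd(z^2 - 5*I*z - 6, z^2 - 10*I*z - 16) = z - 2*I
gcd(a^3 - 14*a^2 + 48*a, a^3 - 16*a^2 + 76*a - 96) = a^2 - 14*a + 48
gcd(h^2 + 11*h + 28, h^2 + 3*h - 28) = h + 7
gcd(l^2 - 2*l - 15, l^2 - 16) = 1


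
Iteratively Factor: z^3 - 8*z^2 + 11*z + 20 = (z - 5)*(z^2 - 3*z - 4) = (z - 5)*(z + 1)*(z - 4)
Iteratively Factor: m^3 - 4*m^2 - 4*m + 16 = (m + 2)*(m^2 - 6*m + 8) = (m - 2)*(m + 2)*(m - 4)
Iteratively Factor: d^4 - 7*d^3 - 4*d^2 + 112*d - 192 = (d - 4)*(d^3 - 3*d^2 - 16*d + 48) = (d - 4)*(d + 4)*(d^2 - 7*d + 12) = (d - 4)*(d - 3)*(d + 4)*(d - 4)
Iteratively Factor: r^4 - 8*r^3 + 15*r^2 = (r)*(r^3 - 8*r^2 + 15*r) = r*(r - 5)*(r^2 - 3*r) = r^2*(r - 5)*(r - 3)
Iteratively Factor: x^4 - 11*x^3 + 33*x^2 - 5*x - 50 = (x - 5)*(x^3 - 6*x^2 + 3*x + 10) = (x - 5)*(x - 2)*(x^2 - 4*x - 5) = (x - 5)*(x - 2)*(x + 1)*(x - 5)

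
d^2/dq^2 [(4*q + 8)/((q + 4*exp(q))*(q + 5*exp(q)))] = 4*(2*(q + 2)*(q + 4*exp(q))^2*(5*exp(q) + 1)^2 + 2*(q + 2)*(q + 4*exp(q))*(q + 5*exp(q))*(4*exp(q) + 1)*(5*exp(q) + 1) + 2*(q + 2)*(q + 5*exp(q))^2*(4*exp(q) + 1)^2 - (q + 4*exp(q))^2*(q + 5*exp(q))*(5*(q + 2)*exp(q) + 10*exp(q) + 2) - 2*(q + 4*exp(q))*(q + 5*exp(q))^2*(2*(q + 2)*exp(q) + 4*exp(q) + 1))/((q + 4*exp(q))^3*(q + 5*exp(q))^3)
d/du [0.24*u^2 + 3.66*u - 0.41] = 0.48*u + 3.66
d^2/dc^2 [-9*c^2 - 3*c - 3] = -18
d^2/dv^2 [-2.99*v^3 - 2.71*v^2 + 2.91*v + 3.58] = -17.94*v - 5.42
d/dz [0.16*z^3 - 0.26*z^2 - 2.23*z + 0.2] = 0.48*z^2 - 0.52*z - 2.23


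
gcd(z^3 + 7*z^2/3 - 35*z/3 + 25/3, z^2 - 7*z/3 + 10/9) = z - 5/3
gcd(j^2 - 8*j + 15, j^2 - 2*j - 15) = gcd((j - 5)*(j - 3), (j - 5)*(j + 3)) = j - 5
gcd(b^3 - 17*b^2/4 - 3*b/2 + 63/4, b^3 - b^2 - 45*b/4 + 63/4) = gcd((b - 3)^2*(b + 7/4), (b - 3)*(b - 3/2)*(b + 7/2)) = b - 3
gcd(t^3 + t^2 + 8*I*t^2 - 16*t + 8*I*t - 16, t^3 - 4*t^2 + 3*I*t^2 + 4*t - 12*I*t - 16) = t + 4*I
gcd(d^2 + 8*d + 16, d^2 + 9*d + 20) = d + 4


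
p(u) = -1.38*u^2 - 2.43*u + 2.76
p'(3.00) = -10.71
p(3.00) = -16.95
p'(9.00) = -27.27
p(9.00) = -130.89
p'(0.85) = -4.78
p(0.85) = -0.30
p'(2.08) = -8.17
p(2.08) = -8.26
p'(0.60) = -4.09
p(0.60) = 0.81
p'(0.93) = -5.00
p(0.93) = -0.69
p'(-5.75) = 13.44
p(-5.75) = -28.89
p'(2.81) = -10.19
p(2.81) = -14.96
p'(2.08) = -8.17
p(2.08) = -8.26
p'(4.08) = -13.69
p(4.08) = -30.13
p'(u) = -2.76*u - 2.43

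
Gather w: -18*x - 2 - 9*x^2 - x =-9*x^2 - 19*x - 2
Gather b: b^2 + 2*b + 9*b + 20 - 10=b^2 + 11*b + 10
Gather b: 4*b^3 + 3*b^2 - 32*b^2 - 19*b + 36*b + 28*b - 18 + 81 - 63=4*b^3 - 29*b^2 + 45*b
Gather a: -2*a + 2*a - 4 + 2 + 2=0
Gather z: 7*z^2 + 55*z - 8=7*z^2 + 55*z - 8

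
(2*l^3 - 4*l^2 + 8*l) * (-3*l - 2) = -6*l^4 + 8*l^3 - 16*l^2 - 16*l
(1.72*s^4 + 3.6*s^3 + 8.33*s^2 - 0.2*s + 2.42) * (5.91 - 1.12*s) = -1.9264*s^5 + 6.1332*s^4 + 11.9464*s^3 + 49.4543*s^2 - 3.8924*s + 14.3022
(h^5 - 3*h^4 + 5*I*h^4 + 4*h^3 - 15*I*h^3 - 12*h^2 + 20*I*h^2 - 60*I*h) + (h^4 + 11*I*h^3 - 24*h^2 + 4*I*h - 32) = h^5 - 2*h^4 + 5*I*h^4 + 4*h^3 - 4*I*h^3 - 36*h^2 + 20*I*h^2 - 56*I*h - 32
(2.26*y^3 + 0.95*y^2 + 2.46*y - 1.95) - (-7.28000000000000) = 2.26*y^3 + 0.95*y^2 + 2.46*y + 5.33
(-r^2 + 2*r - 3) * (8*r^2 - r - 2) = -8*r^4 + 17*r^3 - 24*r^2 - r + 6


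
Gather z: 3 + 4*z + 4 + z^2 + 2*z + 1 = z^2 + 6*z + 8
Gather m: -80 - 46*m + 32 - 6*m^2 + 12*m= -6*m^2 - 34*m - 48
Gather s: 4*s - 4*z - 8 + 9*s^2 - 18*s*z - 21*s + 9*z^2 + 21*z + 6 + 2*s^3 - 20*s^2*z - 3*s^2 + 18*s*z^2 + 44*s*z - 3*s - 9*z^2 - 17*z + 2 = 2*s^3 + s^2*(6 - 20*z) + s*(18*z^2 + 26*z - 20)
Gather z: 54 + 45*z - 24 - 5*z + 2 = 40*z + 32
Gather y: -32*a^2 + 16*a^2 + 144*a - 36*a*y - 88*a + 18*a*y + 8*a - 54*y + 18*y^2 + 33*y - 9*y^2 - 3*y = -16*a^2 + 64*a + 9*y^2 + y*(-18*a - 24)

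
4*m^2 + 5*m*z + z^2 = (m + z)*(4*m + z)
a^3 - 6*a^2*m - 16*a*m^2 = a*(a - 8*m)*(a + 2*m)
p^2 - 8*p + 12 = (p - 6)*(p - 2)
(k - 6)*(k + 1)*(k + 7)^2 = k^4 + 9*k^3 - 27*k^2 - 329*k - 294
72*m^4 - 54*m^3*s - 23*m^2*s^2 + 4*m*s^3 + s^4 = (-4*m + s)*(-m + s)*(3*m + s)*(6*m + s)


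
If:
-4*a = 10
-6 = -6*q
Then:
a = -5/2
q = 1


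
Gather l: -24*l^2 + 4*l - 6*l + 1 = -24*l^2 - 2*l + 1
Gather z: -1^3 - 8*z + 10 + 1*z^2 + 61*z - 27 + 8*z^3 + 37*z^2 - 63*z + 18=8*z^3 + 38*z^2 - 10*z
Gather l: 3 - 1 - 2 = 0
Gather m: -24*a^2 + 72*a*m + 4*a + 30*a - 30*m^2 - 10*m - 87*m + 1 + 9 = -24*a^2 + 34*a - 30*m^2 + m*(72*a - 97) + 10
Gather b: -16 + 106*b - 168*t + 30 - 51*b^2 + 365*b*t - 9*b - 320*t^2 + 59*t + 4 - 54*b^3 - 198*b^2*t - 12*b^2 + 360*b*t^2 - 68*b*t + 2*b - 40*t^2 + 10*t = -54*b^3 + b^2*(-198*t - 63) + b*(360*t^2 + 297*t + 99) - 360*t^2 - 99*t + 18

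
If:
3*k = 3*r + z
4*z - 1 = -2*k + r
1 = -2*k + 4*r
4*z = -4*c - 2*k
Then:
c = -23/60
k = 17/30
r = 8/15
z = 1/10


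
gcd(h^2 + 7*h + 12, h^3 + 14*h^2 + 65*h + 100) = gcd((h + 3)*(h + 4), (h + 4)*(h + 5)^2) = h + 4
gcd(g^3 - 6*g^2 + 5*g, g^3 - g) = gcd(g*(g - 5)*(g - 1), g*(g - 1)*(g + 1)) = g^2 - g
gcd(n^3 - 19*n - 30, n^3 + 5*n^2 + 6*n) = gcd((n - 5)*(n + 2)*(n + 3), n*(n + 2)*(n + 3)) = n^2 + 5*n + 6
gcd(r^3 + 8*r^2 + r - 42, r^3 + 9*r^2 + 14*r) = r + 7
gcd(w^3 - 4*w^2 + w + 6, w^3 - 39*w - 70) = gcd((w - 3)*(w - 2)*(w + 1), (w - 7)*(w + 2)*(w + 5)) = 1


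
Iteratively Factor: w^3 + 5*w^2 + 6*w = (w)*(w^2 + 5*w + 6) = w*(w + 2)*(w + 3)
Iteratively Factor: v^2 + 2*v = (v + 2)*(v)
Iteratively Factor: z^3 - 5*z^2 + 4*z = (z - 1)*(z^2 - 4*z) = z*(z - 1)*(z - 4)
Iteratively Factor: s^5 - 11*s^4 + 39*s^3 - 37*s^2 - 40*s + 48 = (s - 4)*(s^4 - 7*s^3 + 11*s^2 + 7*s - 12) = (s - 4)*(s - 1)*(s^3 - 6*s^2 + 5*s + 12) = (s - 4)^2*(s - 1)*(s^2 - 2*s - 3) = (s - 4)^2*(s - 1)*(s + 1)*(s - 3)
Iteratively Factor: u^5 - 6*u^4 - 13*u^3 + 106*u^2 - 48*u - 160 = (u + 4)*(u^4 - 10*u^3 + 27*u^2 - 2*u - 40) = (u + 1)*(u + 4)*(u^3 - 11*u^2 + 38*u - 40) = (u - 2)*(u + 1)*(u + 4)*(u^2 - 9*u + 20) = (u - 4)*(u - 2)*(u + 1)*(u + 4)*(u - 5)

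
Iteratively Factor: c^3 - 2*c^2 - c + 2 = (c - 2)*(c^2 - 1) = (c - 2)*(c + 1)*(c - 1)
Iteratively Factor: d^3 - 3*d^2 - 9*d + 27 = (d + 3)*(d^2 - 6*d + 9) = (d - 3)*(d + 3)*(d - 3)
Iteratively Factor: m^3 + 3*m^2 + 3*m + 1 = (m + 1)*(m^2 + 2*m + 1) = (m + 1)^2*(m + 1)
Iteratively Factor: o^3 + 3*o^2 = (o + 3)*(o^2) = o*(o + 3)*(o)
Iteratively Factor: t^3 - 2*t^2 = (t - 2)*(t^2) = t*(t - 2)*(t)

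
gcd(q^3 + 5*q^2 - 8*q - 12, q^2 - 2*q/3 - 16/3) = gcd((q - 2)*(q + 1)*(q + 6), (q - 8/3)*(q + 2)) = 1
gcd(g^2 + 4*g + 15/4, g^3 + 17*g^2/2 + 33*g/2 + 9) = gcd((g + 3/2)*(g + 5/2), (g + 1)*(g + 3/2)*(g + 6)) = g + 3/2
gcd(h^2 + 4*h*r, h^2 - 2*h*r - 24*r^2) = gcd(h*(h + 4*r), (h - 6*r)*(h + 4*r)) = h + 4*r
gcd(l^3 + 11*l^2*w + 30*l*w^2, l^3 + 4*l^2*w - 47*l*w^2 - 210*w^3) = l^2 + 11*l*w + 30*w^2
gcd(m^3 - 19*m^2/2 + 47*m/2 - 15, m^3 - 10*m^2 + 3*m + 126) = m - 6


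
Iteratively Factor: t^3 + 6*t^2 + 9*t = (t + 3)*(t^2 + 3*t) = t*(t + 3)*(t + 3)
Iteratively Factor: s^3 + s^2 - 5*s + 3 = (s - 1)*(s^2 + 2*s - 3) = (s - 1)^2*(s + 3)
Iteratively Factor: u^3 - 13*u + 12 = (u - 3)*(u^2 + 3*u - 4) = (u - 3)*(u + 4)*(u - 1)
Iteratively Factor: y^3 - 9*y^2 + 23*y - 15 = (y - 3)*(y^2 - 6*y + 5) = (y - 3)*(y - 1)*(y - 5)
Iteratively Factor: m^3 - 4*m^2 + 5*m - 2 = (m - 1)*(m^2 - 3*m + 2) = (m - 1)^2*(m - 2)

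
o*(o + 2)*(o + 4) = o^3 + 6*o^2 + 8*o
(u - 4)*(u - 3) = u^2 - 7*u + 12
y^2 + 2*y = y*(y + 2)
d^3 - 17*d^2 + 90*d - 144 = (d - 8)*(d - 6)*(d - 3)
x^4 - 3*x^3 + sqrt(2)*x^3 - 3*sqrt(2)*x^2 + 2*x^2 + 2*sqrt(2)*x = x*(x - 2)*(x - 1)*(x + sqrt(2))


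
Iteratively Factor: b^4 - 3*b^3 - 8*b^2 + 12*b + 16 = (b - 4)*(b^3 + b^2 - 4*b - 4) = (b - 4)*(b - 2)*(b^2 + 3*b + 2) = (b - 4)*(b - 2)*(b + 2)*(b + 1)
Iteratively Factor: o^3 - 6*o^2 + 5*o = (o - 1)*(o^2 - 5*o) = o*(o - 1)*(o - 5)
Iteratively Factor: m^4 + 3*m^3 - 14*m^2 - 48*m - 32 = (m + 1)*(m^3 + 2*m^2 - 16*m - 32) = (m + 1)*(m + 2)*(m^2 - 16) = (m - 4)*(m + 1)*(m + 2)*(m + 4)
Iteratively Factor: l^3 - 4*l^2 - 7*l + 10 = (l - 5)*(l^2 + l - 2) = (l - 5)*(l - 1)*(l + 2)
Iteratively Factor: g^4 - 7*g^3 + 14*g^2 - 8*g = (g - 2)*(g^3 - 5*g^2 + 4*g) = (g - 2)*(g - 1)*(g^2 - 4*g) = g*(g - 2)*(g - 1)*(g - 4)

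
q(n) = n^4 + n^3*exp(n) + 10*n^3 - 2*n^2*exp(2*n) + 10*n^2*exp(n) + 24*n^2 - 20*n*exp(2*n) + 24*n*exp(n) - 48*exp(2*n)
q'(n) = n^3*exp(n) + 4*n^3 - 4*n^2*exp(2*n) + 13*n^2*exp(n) + 30*n^2 - 44*n*exp(2*n) + 44*n*exp(n) + 48*n - 116*exp(2*n) + 24*exp(n)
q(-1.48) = 19.93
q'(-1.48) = -25.00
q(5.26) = -7617595.74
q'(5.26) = -16824513.49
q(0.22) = -73.05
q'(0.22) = -140.63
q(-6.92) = 128.62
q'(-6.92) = -221.05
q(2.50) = -14371.63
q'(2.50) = -34069.07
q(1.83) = -2874.32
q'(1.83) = -6983.61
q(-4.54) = -16.21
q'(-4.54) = 26.11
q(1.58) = -1563.87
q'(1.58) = -3810.93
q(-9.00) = 1214.98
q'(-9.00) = -918.01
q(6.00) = -38766361.21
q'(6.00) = -84889145.92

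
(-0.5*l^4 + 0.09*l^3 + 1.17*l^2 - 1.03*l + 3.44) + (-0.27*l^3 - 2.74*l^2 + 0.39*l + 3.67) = -0.5*l^4 - 0.18*l^3 - 1.57*l^2 - 0.64*l + 7.11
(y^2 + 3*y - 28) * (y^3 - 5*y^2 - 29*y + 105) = y^5 - 2*y^4 - 72*y^3 + 158*y^2 + 1127*y - 2940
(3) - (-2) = 5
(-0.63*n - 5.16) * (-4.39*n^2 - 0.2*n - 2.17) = 2.7657*n^3 + 22.7784*n^2 + 2.3991*n + 11.1972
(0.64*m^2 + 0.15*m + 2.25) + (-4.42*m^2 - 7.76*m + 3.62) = -3.78*m^2 - 7.61*m + 5.87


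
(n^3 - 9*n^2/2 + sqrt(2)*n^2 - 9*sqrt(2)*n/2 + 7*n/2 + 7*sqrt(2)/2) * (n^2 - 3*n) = n^5 - 15*n^4/2 + sqrt(2)*n^4 - 15*sqrt(2)*n^3/2 + 17*n^3 - 21*n^2/2 + 17*sqrt(2)*n^2 - 21*sqrt(2)*n/2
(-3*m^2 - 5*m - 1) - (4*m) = -3*m^2 - 9*m - 1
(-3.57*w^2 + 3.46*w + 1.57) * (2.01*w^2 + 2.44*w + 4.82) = -7.1757*w^4 - 1.7562*w^3 - 5.6093*w^2 + 20.508*w + 7.5674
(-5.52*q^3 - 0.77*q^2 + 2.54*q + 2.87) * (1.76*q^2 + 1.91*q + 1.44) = -9.7152*q^5 - 11.8984*q^4 - 4.9491*q^3 + 8.7938*q^2 + 9.1393*q + 4.1328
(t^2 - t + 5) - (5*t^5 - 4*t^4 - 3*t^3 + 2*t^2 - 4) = -5*t^5 + 4*t^4 + 3*t^3 - t^2 - t + 9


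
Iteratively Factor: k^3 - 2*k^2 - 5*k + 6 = (k - 3)*(k^2 + k - 2) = (k - 3)*(k + 2)*(k - 1)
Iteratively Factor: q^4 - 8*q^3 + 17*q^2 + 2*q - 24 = (q - 4)*(q^3 - 4*q^2 + q + 6) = (q - 4)*(q + 1)*(q^2 - 5*q + 6) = (q - 4)*(q - 3)*(q + 1)*(q - 2)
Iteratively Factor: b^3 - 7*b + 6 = (b + 3)*(b^2 - 3*b + 2) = (b - 1)*(b + 3)*(b - 2)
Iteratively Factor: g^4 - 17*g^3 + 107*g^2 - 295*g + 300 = (g - 5)*(g^3 - 12*g^2 + 47*g - 60) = (g - 5)*(g - 4)*(g^2 - 8*g + 15) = (g - 5)^2*(g - 4)*(g - 3)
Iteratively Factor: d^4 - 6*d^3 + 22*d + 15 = (d + 1)*(d^3 - 7*d^2 + 7*d + 15) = (d + 1)^2*(d^2 - 8*d + 15) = (d - 5)*(d + 1)^2*(d - 3)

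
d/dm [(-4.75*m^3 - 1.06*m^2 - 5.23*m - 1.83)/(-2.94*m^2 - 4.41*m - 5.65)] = (13.965*m^4 + 41.895*m^3 + 69.8109*m^2 + 1.2176*m + 21.4792)/(8.6436*m^4 + 25.9308*m^3 + 52.6701*m^2 + 49.833*m + 31.9225)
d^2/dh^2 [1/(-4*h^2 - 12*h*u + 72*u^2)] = (h^2 + 3*h*u - 18*u^2 - (2*h + 3*u)^2)/(2*(h^2 + 3*h*u - 18*u^2)^3)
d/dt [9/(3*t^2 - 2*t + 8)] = 18*(1 - 3*t)/(3*t^2 - 2*t + 8)^2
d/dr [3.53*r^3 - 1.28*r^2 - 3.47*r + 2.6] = 10.59*r^2 - 2.56*r - 3.47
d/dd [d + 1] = 1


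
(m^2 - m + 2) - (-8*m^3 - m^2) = 8*m^3 + 2*m^2 - m + 2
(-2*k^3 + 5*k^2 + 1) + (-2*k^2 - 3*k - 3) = -2*k^3 + 3*k^2 - 3*k - 2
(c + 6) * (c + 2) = c^2 + 8*c + 12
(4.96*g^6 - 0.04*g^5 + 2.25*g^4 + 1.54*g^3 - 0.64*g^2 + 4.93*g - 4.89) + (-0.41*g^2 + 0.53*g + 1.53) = 4.96*g^6 - 0.04*g^5 + 2.25*g^4 + 1.54*g^3 - 1.05*g^2 + 5.46*g - 3.36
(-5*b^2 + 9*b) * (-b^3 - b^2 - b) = 5*b^5 - 4*b^4 - 4*b^3 - 9*b^2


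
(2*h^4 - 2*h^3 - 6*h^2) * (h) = 2*h^5 - 2*h^4 - 6*h^3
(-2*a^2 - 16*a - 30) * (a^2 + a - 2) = -2*a^4 - 18*a^3 - 42*a^2 + 2*a + 60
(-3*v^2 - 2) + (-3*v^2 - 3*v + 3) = -6*v^2 - 3*v + 1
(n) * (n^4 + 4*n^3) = n^5 + 4*n^4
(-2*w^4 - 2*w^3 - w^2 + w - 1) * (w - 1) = -2*w^5 + w^3 + 2*w^2 - 2*w + 1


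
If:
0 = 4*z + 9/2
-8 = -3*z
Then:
No Solution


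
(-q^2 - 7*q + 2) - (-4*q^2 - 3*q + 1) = 3*q^2 - 4*q + 1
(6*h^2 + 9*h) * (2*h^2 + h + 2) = 12*h^4 + 24*h^3 + 21*h^2 + 18*h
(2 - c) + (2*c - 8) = c - 6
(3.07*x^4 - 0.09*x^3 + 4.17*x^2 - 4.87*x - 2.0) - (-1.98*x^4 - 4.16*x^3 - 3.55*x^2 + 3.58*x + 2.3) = 5.05*x^4 + 4.07*x^3 + 7.72*x^2 - 8.45*x - 4.3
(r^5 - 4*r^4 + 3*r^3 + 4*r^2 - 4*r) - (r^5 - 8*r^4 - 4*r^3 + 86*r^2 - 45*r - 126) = 4*r^4 + 7*r^3 - 82*r^2 + 41*r + 126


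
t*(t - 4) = t^2 - 4*t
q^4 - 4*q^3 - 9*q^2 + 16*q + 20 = (q - 5)*(q - 2)*(q + 1)*(q + 2)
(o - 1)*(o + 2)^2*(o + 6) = o^4 + 9*o^3 + 18*o^2 - 4*o - 24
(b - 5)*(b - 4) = b^2 - 9*b + 20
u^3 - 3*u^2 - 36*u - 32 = (u - 8)*(u + 1)*(u + 4)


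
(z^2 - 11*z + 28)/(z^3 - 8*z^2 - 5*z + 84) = 1/(z + 3)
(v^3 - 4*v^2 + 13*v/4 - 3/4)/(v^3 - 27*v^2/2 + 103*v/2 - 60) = (4*v^2 - 4*v + 1)/(2*(2*v^2 - 21*v + 40))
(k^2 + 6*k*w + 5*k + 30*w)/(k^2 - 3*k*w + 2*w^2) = (k^2 + 6*k*w + 5*k + 30*w)/(k^2 - 3*k*w + 2*w^2)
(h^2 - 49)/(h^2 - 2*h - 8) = (49 - h^2)/(-h^2 + 2*h + 8)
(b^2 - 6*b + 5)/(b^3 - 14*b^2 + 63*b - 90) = (b - 1)/(b^2 - 9*b + 18)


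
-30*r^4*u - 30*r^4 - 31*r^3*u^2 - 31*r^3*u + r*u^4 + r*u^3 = (-6*r + u)*(r + u)*(5*r + u)*(r*u + r)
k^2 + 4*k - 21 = (k - 3)*(k + 7)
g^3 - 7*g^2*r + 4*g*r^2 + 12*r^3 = (g - 6*r)*(g - 2*r)*(g + r)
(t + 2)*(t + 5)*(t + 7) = t^3 + 14*t^2 + 59*t + 70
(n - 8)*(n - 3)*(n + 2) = n^3 - 9*n^2 + 2*n + 48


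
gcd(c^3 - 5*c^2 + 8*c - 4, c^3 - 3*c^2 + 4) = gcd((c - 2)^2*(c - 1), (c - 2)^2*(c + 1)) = c^2 - 4*c + 4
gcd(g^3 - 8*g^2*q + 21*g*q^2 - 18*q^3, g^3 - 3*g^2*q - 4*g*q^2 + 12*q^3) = g^2 - 5*g*q + 6*q^2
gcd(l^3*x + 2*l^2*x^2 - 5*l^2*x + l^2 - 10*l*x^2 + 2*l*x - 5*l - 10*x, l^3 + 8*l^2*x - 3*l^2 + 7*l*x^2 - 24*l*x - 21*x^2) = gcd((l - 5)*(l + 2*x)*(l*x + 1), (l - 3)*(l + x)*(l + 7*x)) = 1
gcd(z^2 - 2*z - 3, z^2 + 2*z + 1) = z + 1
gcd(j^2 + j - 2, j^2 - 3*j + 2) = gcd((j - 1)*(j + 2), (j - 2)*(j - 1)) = j - 1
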